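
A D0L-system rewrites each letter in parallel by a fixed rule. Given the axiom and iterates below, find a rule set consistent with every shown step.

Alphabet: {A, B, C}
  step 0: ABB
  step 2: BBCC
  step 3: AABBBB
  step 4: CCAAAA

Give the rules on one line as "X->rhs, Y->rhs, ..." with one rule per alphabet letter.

  step 3 ⇒ step 4: AABBBB ⇒ C·C·A·A·A·A
    A ↦ C
    B ↦ A
  step 2 ⇒ step 3: BBCC ⇒ A·A·BB·BB
    C ↦ BB

A->C, B->A, C->BB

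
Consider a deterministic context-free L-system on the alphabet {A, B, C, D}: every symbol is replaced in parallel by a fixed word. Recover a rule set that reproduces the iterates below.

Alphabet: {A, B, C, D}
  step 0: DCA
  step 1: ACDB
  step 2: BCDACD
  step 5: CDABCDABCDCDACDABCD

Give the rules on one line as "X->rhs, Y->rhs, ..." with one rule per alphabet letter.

  step 1 ⇒ step 2: ACDB ⇒ B·CD·A·CD
    A ↦ B
    B ↦ CD
    C ↦ CD
    D ↦ A

A->B, B->CD, C->CD, D->A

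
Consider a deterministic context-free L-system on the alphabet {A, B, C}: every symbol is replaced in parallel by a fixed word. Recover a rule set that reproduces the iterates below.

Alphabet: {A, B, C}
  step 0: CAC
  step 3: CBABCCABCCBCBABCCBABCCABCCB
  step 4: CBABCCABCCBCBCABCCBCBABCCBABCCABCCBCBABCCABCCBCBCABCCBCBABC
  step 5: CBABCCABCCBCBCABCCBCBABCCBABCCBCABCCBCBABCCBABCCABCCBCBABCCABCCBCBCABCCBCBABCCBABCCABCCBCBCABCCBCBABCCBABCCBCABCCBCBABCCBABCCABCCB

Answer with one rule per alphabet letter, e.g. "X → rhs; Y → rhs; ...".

  step 4 ⇒ step 5: CBABCCABCCBCBCABCCBCBABCCBABCCABCCBCBABCCABCCBCBCABCCBCBABC ⇒ CB·ABC·C·ABC·CB·CB·C·ABC·CB·CB·ABC·CB·ABC·CB·C·ABC·CB·CB·ABC·CB·ABC·C·ABC·CB·CB·ABC·C·ABC·CB·CB·C·ABC·CB·CB·ABC·CB·ABC·C·ABC·CB·CB·C·ABC·CB·CB·ABC·CB·ABC·CB·C·ABC·CB·CB·ABC·CB·ABC·C·ABC·CB
    A ↦ C
    B ↦ ABC
    C ↦ CB

A->C, B->ABC, C->CB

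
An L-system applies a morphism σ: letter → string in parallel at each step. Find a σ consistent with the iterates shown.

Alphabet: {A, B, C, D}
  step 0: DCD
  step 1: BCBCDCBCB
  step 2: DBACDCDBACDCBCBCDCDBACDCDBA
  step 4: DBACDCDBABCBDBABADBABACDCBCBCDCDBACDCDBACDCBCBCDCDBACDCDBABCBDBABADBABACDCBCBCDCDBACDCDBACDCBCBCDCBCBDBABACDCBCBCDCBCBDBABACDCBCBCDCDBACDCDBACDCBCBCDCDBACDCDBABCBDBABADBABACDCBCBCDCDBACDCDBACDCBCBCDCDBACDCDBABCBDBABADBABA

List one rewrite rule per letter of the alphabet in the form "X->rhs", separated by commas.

A->BA, B->DBA, C->CDC, D->BCB

  step 1 ⇒ step 2: BCBCDCBCB ⇒ DBA·CDC·DBA·CDC·BCB·CDC·DBA·CDC·DBA
    B ↦ DBA
    C ↦ CDC
    D ↦ BCB
    A ↦ BA  (constrained at step 2)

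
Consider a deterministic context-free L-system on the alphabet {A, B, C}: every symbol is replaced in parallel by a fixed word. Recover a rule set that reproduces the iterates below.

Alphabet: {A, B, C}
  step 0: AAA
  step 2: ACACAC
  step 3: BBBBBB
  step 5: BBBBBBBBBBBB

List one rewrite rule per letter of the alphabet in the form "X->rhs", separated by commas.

  step 2 ⇒ step 3: ACACAC ⇒ B·B·B·B·B·B
    A ↦ B
    C ↦ B
    B ↦ AC  (constrained at step 3)

A->B, B->AC, C->B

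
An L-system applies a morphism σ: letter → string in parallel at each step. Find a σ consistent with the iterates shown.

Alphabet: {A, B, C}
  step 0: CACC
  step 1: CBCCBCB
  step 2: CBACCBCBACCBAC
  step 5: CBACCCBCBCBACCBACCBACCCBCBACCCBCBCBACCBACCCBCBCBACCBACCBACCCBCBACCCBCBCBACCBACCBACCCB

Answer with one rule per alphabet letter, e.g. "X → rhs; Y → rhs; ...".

  step 1 ⇒ step 2: CBCCBCB ⇒ CB·AC·CB·CB·AC·CB·AC
    B ↦ AC
    C ↦ CB
  step 0 ⇒ step 1: CACC ⇒ CB·C·CB·CB
    A ↦ C

A->C, B->AC, C->CB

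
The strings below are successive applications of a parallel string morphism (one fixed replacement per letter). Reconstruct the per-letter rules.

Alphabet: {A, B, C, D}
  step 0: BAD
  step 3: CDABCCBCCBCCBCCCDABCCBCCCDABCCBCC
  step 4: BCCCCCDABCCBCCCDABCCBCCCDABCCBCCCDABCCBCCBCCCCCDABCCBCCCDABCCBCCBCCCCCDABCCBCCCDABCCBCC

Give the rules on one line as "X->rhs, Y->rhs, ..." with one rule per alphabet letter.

A->C, B->CDA, C->BCC, D->C

  step 3 ⇒ step 4: CDABCCBCCBCCBCCCDABCCBCCCDABCCBCC ⇒ BCC·C·C·CDA·BCC·BCC·CDA·BCC·BCC·CDA·BCC·BCC·CDA·BCC·BCC·BCC·C·C·CDA·BCC·BCC·CDA·BCC·BCC·BCC·C·C·CDA·BCC·BCC·CDA·BCC·BCC
    A ↦ C
    B ↦ CDA
    C ↦ BCC
    D ↦ C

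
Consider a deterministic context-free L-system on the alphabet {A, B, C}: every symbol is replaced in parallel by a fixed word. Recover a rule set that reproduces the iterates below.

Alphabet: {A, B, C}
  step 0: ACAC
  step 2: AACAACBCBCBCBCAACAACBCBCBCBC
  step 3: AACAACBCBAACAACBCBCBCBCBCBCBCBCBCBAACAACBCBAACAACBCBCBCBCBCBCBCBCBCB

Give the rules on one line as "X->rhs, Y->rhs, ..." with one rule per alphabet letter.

  step 2 ⇒ step 3: AACAACBCBCBCBCAACAACBCBCBCBC ⇒ AAC·AAC·BCB·AAC·AAC·BCB·C·BCB·C·BCB·C·BCB·C·BCB·AAC·AAC·BCB·AAC·AAC·BCB·C·BCB·C·BCB·C·BCB·C·BCB
    A ↦ AAC
    B ↦ C
    C ↦ BCB

A->AAC, B->C, C->BCB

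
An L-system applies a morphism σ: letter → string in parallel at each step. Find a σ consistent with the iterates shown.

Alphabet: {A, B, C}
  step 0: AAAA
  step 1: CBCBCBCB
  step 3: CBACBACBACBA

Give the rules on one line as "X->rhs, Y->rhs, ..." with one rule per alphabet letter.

  step 0 ⇒ step 1: AAAA ⇒ CB·CB·CB·CB
    A ↦ CB
    B ↦ C  (constrained at step 1)
    C ↦ A  (constrained at step 1)

A->CB, B->C, C->A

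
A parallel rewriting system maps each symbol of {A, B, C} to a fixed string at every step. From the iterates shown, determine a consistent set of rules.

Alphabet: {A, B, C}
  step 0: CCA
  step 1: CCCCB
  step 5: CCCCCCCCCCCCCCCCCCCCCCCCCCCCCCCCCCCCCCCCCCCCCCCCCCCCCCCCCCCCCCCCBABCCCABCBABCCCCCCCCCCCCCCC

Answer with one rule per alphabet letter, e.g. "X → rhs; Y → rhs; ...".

  step 0 ⇒ step 1: CCA ⇒ CC·CC·B
    A ↦ B
    C ↦ CC
    B ↦ ABC  (constrained at step 1)

A->B, B->ABC, C->CC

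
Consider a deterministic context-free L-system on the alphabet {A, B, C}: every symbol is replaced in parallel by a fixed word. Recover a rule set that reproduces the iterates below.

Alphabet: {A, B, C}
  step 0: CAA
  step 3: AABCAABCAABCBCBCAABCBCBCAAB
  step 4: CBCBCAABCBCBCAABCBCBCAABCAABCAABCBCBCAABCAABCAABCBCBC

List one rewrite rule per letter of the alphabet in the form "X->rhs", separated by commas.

  step 3 ⇒ step 4: AABCAABCAABCBCBCAABCBCBCAAB ⇒ CB·CB·C·AAB·CB·CB·C·AAB·CB·CB·C·AAB·C·AAB·C·AAB·CB·CB·C·AAB·C·AAB·C·AAB·CB·CB·C
    A ↦ CB
    B ↦ C
    C ↦ AAB

A->CB, B->C, C->AAB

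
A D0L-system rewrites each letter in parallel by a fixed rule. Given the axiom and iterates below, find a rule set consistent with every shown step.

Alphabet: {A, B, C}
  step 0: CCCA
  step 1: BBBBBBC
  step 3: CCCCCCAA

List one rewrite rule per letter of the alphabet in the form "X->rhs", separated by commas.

  step 0 ⇒ step 1: CCCA ⇒ BB·BB·BB·C
    A ↦ C
    C ↦ BB
    B ↦ A  (constrained at step 1)

A->C, B->A, C->BB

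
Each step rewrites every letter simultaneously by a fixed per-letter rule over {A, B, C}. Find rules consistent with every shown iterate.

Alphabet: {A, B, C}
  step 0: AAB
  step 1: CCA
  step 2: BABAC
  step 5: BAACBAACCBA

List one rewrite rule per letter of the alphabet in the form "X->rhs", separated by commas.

A->C, B->A, C->BA

  step 1 ⇒ step 2: CCA ⇒ BA·BA·C
    A ↦ C
    C ↦ BA
  step 0 ⇒ step 1: AAB ⇒ C·C·A
    B ↦ A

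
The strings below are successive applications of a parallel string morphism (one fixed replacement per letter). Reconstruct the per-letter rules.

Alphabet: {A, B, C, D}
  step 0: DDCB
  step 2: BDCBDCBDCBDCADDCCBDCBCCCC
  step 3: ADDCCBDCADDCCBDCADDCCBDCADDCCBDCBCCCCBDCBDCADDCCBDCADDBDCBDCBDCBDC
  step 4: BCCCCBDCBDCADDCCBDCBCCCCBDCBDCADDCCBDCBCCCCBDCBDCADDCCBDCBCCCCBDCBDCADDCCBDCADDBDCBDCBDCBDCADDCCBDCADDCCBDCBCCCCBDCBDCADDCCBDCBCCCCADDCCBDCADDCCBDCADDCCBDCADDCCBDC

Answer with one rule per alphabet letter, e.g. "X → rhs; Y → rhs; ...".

A->B, B->ADD, C->BDC, D->CC

  step 3 ⇒ step 4: ADDCCBDCADDCCBDCADDCCBDCADDCCBDCBCCCCBDCBDCADDCCBDCADDBDCBDCBDCBDC ⇒ B·CC·CC·BDC·BDC·ADD·CC·BDC·B·CC·CC·BDC·BDC·ADD·CC·BDC·B·CC·CC·BDC·BDC·ADD·CC·BDC·B·CC·CC·BDC·BDC·ADD·CC·BDC·ADD·BDC·BDC·BDC·BDC·ADD·CC·BDC·ADD·CC·BDC·B·CC·CC·BDC·BDC·ADD·CC·BDC·B·CC·CC·ADD·CC·BDC·ADD·CC·BDC·ADD·CC·BDC·ADD·CC·BDC
    A ↦ B
    B ↦ ADD
    C ↦ BDC
    D ↦ CC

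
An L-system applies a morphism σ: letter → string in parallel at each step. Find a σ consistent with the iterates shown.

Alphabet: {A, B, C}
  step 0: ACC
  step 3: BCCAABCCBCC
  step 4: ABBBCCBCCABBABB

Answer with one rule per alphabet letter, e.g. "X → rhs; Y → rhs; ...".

A->BCC, B->A, C->B

  step 3 ⇒ step 4: BCCAABCCBCC ⇒ A·B·B·BCC·BCC·A·B·B·A·B·B
    A ↦ BCC
    B ↦ A
    C ↦ B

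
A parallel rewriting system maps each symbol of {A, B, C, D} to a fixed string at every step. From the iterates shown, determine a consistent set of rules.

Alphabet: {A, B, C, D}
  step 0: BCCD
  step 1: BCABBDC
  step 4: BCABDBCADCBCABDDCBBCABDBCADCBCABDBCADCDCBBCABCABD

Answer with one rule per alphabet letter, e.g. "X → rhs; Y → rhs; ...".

A->D, B->BCA, C->B, D->DC

  step 0 ⇒ step 1: BCCD ⇒ BCA·B·B·DC
    B ↦ BCA
    C ↦ B
    D ↦ DC
    A ↦ D  (constrained at step 1)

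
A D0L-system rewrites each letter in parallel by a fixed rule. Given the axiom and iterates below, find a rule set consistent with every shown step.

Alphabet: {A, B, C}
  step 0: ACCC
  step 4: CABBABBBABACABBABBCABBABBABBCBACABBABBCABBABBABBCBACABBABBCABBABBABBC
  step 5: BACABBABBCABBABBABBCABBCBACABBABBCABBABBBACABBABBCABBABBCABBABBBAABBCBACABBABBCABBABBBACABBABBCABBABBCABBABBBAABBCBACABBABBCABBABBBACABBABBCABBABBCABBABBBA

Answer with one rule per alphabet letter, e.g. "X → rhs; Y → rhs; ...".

  step 4 ⇒ step 5: CABBABBBABACABBABBCABBABBABBCBACABBABBCABBABBABBCBACABBABBCABBABBABBC ⇒ BA·C·ABB·ABB·C·ABB·ABB·ABB·C·ABB·C·BA·C·ABB·ABB·C·ABB·ABB·BA·C·ABB·ABB·C·ABB·ABB·C·ABB·ABB·BA·ABB·C·BA·C·ABB·ABB·C·ABB·ABB·BA·C·ABB·ABB·C·ABB·ABB·C·ABB·ABB·BA·ABB·C·BA·C·ABB·ABB·C·ABB·ABB·BA·C·ABB·ABB·C·ABB·ABB·C·ABB·ABB·BA
    A ↦ C
    B ↦ ABB
    C ↦ BA

A->C, B->ABB, C->BA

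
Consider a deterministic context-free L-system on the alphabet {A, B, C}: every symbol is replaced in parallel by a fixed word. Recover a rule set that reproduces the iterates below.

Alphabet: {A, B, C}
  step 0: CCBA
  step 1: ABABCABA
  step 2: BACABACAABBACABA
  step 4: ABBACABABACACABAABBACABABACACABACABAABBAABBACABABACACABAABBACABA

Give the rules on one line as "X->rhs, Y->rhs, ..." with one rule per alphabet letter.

A->BA, B->CA, C->AB

  step 1 ⇒ step 2: ABABCABA ⇒ BA·CA·BA·CA·AB·BA·CA·BA
    A ↦ BA
    B ↦ CA
    C ↦ AB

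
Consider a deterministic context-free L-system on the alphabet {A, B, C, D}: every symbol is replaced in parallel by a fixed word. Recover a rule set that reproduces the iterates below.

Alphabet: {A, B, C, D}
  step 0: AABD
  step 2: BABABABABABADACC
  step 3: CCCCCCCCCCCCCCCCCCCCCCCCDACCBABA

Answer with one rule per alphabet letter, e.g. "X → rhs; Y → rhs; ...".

  step 2 ⇒ step 3: BABABABABABADACC ⇒ CC·CC·CC·CC·CC·CC·CC·CC·CC·CC·CC·CC·DA·CC·BA·BA
    A ↦ CC
    B ↦ CC
    C ↦ BA
    D ↦ DA

A->CC, B->CC, C->BA, D->DA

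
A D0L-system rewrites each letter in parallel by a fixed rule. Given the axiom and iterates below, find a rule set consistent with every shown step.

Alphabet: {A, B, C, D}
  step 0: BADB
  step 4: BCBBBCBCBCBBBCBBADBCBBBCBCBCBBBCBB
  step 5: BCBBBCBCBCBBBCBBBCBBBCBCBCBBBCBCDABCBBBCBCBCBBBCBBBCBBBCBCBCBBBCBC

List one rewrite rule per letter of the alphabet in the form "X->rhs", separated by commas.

A->D, B->BC, C->BB, D->A

  step 4 ⇒ step 5: BCBBBCBCBCBBBCBBADBCBBBCBCBCBBBCBB ⇒ BC·BB·BC·BC·BC·BB·BC·BB·BC·BB·BC·BC·BC·BB·BC·BC·D·A·BC·BB·BC·BC·BC·BB·BC·BB·BC·BB·BC·BC·BC·BB·BC·BC
    A ↦ D
    B ↦ BC
    C ↦ BB
    D ↦ A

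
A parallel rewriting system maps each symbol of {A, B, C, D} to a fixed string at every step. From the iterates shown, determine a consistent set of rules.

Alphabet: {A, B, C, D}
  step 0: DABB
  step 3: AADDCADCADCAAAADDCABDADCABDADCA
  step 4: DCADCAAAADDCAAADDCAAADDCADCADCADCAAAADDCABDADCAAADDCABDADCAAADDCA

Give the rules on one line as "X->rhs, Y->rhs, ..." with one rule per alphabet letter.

A->DCA, B->BD, C->AD, D->A

  step 3 ⇒ step 4: AADDCADCADCAAAADDCABDADCABDADCA ⇒ DCA·DCA·A·A·AD·DCA·A·AD·DCA·A·AD·DCA·DCA·DCA·DCA·A·A·AD·DCA·BD·A·DCA·A·AD·DCA·BD·A·DCA·A·AD·DCA
    A ↦ DCA
    B ↦ BD
    C ↦ AD
    D ↦ A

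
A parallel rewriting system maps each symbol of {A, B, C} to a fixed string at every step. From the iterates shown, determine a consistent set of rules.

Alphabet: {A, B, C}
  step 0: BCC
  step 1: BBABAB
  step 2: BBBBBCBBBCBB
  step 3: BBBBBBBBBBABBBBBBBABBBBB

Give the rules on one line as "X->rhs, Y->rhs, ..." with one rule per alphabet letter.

  step 2 ⇒ step 3: BBBBBCBBBCBB ⇒ BB·BB·BB·BB·BB·AB·BB·BB·BB·AB·BB·BB
    B ↦ BB
    C ↦ AB
  step 1 ⇒ step 2: BBABAB ⇒ BB·BB·BC·BB·BC·BB
    A ↦ BC

A->BC, B->BB, C->AB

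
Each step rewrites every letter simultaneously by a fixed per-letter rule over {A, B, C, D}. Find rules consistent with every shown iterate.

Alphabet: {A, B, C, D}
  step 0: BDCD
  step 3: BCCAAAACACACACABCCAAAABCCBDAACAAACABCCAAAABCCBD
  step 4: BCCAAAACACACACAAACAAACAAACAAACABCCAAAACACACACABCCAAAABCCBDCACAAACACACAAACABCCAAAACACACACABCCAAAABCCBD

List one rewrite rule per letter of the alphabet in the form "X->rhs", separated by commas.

  step 3 ⇒ step 4: BCCAAAACACACACABCCAAAABCCBDAACAAACABCCAAAABCCBD ⇒ BCC·AA·AA·CA·CA·CA·CA·AA·CA·AA·CA·AA·CA·AA·CA·BCC·AA·AA·CA·CA·CA·CA·BCC·AA·AA·BCC·BD·CA·CA·AA·CA·CA·CA·AA·CA·BCC·AA·AA·CA·CA·CA·CA·BCC·AA·AA·BCC·BD
    A ↦ CA
    B ↦ BCC
    C ↦ AA
    D ↦ BD

A->CA, B->BCC, C->AA, D->BD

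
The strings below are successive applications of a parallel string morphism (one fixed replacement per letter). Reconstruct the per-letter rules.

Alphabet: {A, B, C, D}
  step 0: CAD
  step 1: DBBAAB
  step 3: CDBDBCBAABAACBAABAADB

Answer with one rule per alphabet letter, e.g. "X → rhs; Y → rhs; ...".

  step 0 ⇒ step 1: CAD ⇒ DB·BAA·B
    A ↦ BAA
    C ↦ DB
    D ↦ B
    B ↦ C  (constrained at step 1)

A->BAA, B->C, C->DB, D->B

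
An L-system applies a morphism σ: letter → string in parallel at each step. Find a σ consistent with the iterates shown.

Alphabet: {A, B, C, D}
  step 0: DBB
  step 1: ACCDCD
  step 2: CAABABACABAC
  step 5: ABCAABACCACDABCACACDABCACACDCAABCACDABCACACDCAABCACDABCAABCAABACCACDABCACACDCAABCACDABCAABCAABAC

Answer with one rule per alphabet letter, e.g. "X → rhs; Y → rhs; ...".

A->CA, B->CD, C->AB, D->AC

  step 1 ⇒ step 2: ACCDCD ⇒ CA·AB·AB·AC·AB·AC
    A ↦ CA
    C ↦ AB
    D ↦ AC
  step 0 ⇒ step 1: DBB ⇒ AC·CD·CD
    B ↦ CD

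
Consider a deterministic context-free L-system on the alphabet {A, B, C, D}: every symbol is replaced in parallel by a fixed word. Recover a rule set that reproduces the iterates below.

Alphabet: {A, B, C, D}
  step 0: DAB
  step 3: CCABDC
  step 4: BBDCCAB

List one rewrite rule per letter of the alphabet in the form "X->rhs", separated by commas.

  step 3 ⇒ step 4: CCABDC ⇒ B·B·D·C·CA·B
    A ↦ D
    B ↦ C
    C ↦ B
    D ↦ CA

A->D, B->C, C->B, D->CA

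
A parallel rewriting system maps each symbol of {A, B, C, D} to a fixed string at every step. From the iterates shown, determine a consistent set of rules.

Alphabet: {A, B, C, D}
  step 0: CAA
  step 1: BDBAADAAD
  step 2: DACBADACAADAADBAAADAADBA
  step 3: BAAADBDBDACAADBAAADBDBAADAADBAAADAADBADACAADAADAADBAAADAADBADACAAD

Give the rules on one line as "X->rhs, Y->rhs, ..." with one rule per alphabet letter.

A->AAD, B->DAC, C->BDB, D->BA

  step 2 ⇒ step 3: DACBADACAADAADBAAADAADBA ⇒ BA·AAD·BDB·DAC·AAD·BA·AAD·BDB·AAD·AAD·BA·AAD·AAD·BA·DAC·AAD·AAD·AAD·BA·AAD·AAD·BA·DAC·AAD
    A ↦ AAD
    B ↦ DAC
    C ↦ BDB
    D ↦ BA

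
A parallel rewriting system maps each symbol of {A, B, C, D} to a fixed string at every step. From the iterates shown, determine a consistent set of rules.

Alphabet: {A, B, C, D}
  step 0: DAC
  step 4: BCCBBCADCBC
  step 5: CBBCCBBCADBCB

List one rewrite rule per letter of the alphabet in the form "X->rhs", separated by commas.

  step 4 ⇒ step 5: BCCBBCADCBC ⇒ C·B·B·C·C·B·BC·AD·B·C·B
    A ↦ BC
    B ↦ C
    C ↦ B
    D ↦ AD

A->BC, B->C, C->B, D->AD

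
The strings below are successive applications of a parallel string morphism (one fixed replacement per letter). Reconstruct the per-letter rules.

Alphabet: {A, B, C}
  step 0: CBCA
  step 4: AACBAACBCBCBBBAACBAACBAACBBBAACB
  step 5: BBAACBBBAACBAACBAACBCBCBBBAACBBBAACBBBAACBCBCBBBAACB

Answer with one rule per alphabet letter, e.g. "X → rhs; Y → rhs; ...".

  step 4 ⇒ step 5: AACBAACBCBCBBBAACBAACBAACBBBAACB ⇒ B·B·AA·CB·B·B·AA·CB·AA·CB·AA·CB·CB·CB·B·B·AA·CB·B·B·AA·CB·B·B·AA·CB·CB·CB·B·B·AA·CB
    A ↦ B
    B ↦ CB
    C ↦ AA

A->B, B->CB, C->AA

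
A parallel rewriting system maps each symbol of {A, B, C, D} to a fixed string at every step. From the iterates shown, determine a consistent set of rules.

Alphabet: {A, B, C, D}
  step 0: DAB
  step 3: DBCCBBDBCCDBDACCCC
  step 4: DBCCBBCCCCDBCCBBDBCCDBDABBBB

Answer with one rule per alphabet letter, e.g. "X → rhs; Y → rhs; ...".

  step 3 ⇒ step 4: DBCCBBDBCCDBDACCCC ⇒ DB·CC·B·B·CC·CC·DB·CC·B·B·DB·CC·DB·DA·B·B·B·B
    A ↦ DA
    B ↦ CC
    C ↦ B
    D ↦ DB

A->DA, B->CC, C->B, D->DB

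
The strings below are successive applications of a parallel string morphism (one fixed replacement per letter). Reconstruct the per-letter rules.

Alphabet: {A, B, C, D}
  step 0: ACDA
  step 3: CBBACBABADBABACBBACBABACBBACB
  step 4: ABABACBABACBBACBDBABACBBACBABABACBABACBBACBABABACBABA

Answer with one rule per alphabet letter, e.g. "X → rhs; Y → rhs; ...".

A->CB, B->BA, C->A, D->DBA

  step 3 ⇒ step 4: CBBACBABADBABACBBACBABACBBACB ⇒ A·BA·BA·CB·A·BA·CB·BA·CB·DBA·BA·CB·BA·CB·A·BA·BA·CB·A·BA·CB·BA·CB·A·BA·BA·CB·A·BA
    A ↦ CB
    B ↦ BA
    C ↦ A
    D ↦ DBA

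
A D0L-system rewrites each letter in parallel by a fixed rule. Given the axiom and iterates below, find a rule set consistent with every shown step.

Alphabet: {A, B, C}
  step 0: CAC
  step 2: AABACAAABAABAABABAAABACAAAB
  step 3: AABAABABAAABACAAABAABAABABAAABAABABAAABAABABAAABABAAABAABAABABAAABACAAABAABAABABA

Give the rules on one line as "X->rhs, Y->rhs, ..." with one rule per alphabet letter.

  step 2 ⇒ step 3: AABACAAABAABAABABAAABACAAAB ⇒ AAB·AAB·ABA·AAB·ACA·AAB·AAB·AAB·ABA·AAB·AAB·ABA·AAB·AAB·ABA·AAB·ABA·AAB·AAB·AAB·ABA·AAB·ACA·AAB·AAB·AAB·ABA
    A ↦ AAB
    B ↦ ABA
    C ↦ ACA

A->AAB, B->ABA, C->ACA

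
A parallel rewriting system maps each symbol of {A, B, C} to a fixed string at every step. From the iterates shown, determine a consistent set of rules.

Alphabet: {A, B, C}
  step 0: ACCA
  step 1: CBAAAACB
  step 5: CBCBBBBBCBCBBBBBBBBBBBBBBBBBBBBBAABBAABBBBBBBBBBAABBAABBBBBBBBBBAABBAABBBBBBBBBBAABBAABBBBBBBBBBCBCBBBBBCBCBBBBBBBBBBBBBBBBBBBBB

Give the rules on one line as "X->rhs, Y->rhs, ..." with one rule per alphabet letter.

A->CB, B->BB, C->AA

  step 0 ⇒ step 1: ACCA ⇒ CB·AA·AA·CB
    A ↦ CB
    C ↦ AA
    B ↦ BB  (constrained at step 1)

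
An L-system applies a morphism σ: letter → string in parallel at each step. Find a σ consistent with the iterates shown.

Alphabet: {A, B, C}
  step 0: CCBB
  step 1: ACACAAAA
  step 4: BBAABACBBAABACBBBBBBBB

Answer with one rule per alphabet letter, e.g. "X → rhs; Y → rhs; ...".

  step 0 ⇒ step 1: CCBB ⇒ AC·AC·AA·AA
    B ↦ AA
    C ↦ AC
    A ↦ B  (constrained at step 1)

A->B, B->AA, C->AC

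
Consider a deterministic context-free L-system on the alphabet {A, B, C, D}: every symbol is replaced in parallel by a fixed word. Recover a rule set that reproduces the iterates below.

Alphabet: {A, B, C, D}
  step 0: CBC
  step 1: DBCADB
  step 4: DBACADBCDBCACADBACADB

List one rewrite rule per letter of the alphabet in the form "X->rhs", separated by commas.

A->C, B->CA, C->DB, D->A

  step 0 ⇒ step 1: CBC ⇒ DB·CA·DB
    B ↦ CA
    C ↦ DB
    A ↦ C  (constrained at step 1)
    D ↦ A  (constrained at step 1)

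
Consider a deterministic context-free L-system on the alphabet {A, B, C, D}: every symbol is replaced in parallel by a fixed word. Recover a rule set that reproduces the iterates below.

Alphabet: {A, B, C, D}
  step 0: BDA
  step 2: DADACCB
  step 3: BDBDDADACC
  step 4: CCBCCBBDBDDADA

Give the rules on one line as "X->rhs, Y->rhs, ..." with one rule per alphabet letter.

A->D, B->CC, C->DA, D->B

  step 3 ⇒ step 4: BDBDDADACC ⇒ CC·B·CC·B·B·D·B·D·DA·DA
    A ↦ D
    B ↦ CC
    C ↦ DA
    D ↦ B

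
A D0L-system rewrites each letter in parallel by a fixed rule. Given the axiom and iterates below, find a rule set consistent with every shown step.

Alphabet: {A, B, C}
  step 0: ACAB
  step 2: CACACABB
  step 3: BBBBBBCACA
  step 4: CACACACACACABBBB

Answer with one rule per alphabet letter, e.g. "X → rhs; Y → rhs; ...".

  step 3 ⇒ step 4: BBBBBBCACA ⇒ CA·CA·CA·CA·CA·CA·B·B·B·B
    A ↦ B
    B ↦ CA
    C ↦ B

A->B, B->CA, C->B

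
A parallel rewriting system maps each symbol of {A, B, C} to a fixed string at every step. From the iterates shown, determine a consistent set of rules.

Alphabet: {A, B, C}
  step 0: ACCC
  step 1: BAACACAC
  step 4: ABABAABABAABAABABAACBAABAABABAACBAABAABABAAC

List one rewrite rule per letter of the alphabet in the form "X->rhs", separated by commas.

A->BA, B->A, C->AC

  step 0 ⇒ step 1: ACCC ⇒ BA·AC·AC·AC
    A ↦ BA
    C ↦ AC
    B ↦ A  (constrained at step 1)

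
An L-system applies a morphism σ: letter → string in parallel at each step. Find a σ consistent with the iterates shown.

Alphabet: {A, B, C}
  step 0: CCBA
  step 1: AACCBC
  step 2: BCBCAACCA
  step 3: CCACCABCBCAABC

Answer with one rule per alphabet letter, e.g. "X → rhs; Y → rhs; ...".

A->BC, B->CC, C->A

  step 2 ⇒ step 3: BCBCAACCA ⇒ CC·A·CC·A·BC·BC·A·A·BC
    A ↦ BC
    B ↦ CC
    C ↦ A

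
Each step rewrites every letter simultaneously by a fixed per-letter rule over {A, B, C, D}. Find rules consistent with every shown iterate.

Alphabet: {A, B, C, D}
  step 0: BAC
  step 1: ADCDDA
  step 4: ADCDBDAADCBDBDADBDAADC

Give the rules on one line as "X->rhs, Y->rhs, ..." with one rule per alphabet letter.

  step 0 ⇒ step 1: BAC ⇒ ADC·D·DA
    A ↦ D
    B ↦ ADC
    C ↦ DA
    D ↦ B  (constrained at step 1)

A->D, B->ADC, C->DA, D->B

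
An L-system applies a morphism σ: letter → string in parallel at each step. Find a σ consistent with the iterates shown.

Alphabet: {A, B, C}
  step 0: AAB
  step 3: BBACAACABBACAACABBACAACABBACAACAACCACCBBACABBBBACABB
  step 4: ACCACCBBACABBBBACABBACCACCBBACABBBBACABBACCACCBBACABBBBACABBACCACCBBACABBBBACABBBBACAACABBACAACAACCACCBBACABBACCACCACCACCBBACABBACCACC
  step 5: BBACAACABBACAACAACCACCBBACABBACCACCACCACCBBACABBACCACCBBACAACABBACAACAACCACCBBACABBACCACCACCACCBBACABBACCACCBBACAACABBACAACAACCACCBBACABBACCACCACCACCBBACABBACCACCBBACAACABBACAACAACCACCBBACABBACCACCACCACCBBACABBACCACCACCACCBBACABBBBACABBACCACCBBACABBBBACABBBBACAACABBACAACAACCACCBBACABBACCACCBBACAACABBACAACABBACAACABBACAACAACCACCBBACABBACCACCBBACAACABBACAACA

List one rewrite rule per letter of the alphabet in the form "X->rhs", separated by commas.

A->BB, B->ACC, C->ACA

  step 4 ⇒ step 5: ACCACCBBACABBBBACABBACCACCBBACABBBBACABBACCACCBBACABBBBACABBACCACCBBACABBBBACABBBBACAACABBACAACAACCACCBBACABBACCACCACCACCBBACABBACCACC ⇒ BB·ACA·ACA·BB·ACA·ACA·ACC·ACC·BB·ACA·BB·ACC·ACC·ACC·ACC·BB·ACA·BB·ACC·ACC·BB·ACA·ACA·BB·ACA·ACA·ACC·ACC·BB·ACA·BB·ACC·ACC·ACC·ACC·BB·ACA·BB·ACC·ACC·BB·ACA·ACA·BB·ACA·ACA·ACC·ACC·BB·ACA·BB·ACC·ACC·ACC·ACC·BB·ACA·BB·ACC·ACC·BB·ACA·ACA·BB·ACA·ACA·ACC·ACC·BB·ACA·BB·ACC·ACC·ACC·ACC·BB·ACA·BB·ACC·ACC·ACC·ACC·BB·ACA·BB·BB·ACA·BB·ACC·ACC·BB·ACA·BB·BB·ACA·BB·BB·ACA·ACA·BB·ACA·ACA·ACC·ACC·BB·ACA·BB·ACC·ACC·BB·ACA·ACA·BB·ACA·ACA·BB·ACA·ACA·BB·ACA·ACA·ACC·ACC·BB·ACA·BB·ACC·ACC·BB·ACA·ACA·BB·ACA·ACA
    A ↦ BB
    B ↦ ACC
    C ↦ ACA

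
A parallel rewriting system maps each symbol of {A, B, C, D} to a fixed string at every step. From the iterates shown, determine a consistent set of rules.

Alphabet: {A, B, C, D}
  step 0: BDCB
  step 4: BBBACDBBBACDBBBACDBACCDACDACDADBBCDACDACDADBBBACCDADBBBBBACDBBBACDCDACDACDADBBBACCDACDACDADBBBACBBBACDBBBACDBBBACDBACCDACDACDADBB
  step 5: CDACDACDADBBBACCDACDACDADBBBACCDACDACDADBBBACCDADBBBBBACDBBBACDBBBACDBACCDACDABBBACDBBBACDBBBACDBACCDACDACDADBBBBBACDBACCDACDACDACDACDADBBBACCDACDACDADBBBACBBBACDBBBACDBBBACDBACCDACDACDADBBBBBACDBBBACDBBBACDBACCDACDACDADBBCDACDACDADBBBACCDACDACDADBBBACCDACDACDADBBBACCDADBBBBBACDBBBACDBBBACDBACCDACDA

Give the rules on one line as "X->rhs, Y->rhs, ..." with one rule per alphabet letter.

  step 4 ⇒ step 5: BBBACDBBBACDBBBACDBACCDACDACDADBBCDACDACDADBBBACCDADBBBBBACDBBBACDCDACDACDADBBBACCDACDACDADBBBACBBBACDBBBACDBBBACDBACCDACDACDADBB ⇒ CDA·CDA·CDA·D·BB·BAC·CDA·CDA·CDA·D·BB·BAC·CDA·CDA·CDA·D·BB·BAC·CDA·D·BB·BB·BAC·D·BB·BAC·D·BB·BAC·D·BAC·CDA·CDA·BB·BAC·D·BB·BAC·D·BB·BAC·D·BAC·CDA·CDA·CDA·D·BB·BB·BAC·D·BAC·CDA·CDA·CDA·CDA·CDA·D·BB·BAC·CDA·CDA·CDA·D·BB·BAC·BB·BAC·D·BB·BAC·D·BB·BAC·D·BAC·CDA·CDA·CDA·D·BB·BB·BAC·D·BB·BAC·D·BB·BAC·D·BAC·CDA·CDA·CDA·D·BB·CDA·CDA·CDA·D·BB·BAC·CDA·CDA·CDA·D·BB·BAC·CDA·CDA·CDA·D·BB·BAC·CDA·D·BB·BB·BAC·D·BB·BAC·D·BB·BAC·D·BAC·CDA·CDA
    A ↦ D
    B ↦ CDA
    C ↦ BB
    D ↦ BAC

A->D, B->CDA, C->BB, D->BAC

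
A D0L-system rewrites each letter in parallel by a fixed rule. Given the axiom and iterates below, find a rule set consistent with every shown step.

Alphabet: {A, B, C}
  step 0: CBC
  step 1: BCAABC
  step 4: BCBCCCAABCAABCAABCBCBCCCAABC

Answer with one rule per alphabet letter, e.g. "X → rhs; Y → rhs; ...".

A->C, B->AA, C->BC

  step 0 ⇒ step 1: CBC ⇒ BC·AA·BC
    B ↦ AA
    C ↦ BC
    A ↦ C  (constrained at step 1)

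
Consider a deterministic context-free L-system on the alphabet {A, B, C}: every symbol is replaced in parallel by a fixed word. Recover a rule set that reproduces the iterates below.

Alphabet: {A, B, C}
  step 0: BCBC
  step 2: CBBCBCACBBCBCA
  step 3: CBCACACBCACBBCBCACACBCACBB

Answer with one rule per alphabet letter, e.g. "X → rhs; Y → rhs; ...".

  step 2 ⇒ step 3: CBBCBCACBBCBCA ⇒ CB·CA·CA·CB·CA·CB·B·CB·CA·CA·CB·CA·CB·B
    A ↦ B
    B ↦ CA
    C ↦ CB

A->B, B->CA, C->CB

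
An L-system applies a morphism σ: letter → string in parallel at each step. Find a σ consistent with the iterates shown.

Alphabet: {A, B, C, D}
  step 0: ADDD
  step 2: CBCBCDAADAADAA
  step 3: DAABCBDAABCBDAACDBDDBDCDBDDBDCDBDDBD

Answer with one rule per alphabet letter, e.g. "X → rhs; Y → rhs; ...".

A->DBD, B->BCB, C->DAA, D->C

  step 2 ⇒ step 3: CBCBCDAADAADAA ⇒ DAA·BCB·DAA·BCB·DAA·C·DBD·DBD·C·DBD·DBD·C·DBD·DBD
    A ↦ DBD
    B ↦ BCB
    C ↦ DAA
    D ↦ C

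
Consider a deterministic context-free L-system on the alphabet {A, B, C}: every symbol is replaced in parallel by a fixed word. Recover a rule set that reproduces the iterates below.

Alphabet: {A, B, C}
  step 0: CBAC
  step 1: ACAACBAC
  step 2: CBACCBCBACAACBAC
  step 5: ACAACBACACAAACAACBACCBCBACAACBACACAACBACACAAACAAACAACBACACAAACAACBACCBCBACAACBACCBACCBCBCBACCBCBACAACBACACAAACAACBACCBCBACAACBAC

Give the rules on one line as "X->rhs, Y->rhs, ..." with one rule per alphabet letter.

A->CB, B->AA, C->AC

  step 1 ⇒ step 2: ACAACBAC ⇒ CB·AC·CB·CB·AC·AA·CB·AC
    A ↦ CB
    B ↦ AA
    C ↦ AC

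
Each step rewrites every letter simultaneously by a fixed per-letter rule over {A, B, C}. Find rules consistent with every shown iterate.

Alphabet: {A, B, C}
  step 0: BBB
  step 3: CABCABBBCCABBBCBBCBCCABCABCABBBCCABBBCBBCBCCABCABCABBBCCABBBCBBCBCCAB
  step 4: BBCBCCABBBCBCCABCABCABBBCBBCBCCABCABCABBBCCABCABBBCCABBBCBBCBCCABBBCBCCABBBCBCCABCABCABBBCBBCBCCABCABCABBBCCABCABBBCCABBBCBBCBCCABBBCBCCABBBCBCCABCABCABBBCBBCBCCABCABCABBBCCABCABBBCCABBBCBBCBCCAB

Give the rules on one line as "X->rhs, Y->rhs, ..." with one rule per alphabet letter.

  step 3 ⇒ step 4: CABCABBBCCABBBCBBCBCCABCABCABBBCCABBBCBBCBCCABCABCABBBCCABBBCBBCBCCAB ⇒ BBC·BC·CAB·BBC·BC·CAB·CAB·CAB·BBC·BBC·BC·CAB·CAB·CAB·BBC·CAB·CAB·BBC·CAB·BBC·BBC·BC·CAB·BBC·BC·CAB·BBC·BC·CAB·CAB·CAB·BBC·BBC·BC·CAB·CAB·CAB·BBC·CAB·CAB·BBC·CAB·BBC·BBC·BC·CAB·BBC·BC·CAB·BBC·BC·CAB·CAB·CAB·BBC·BBC·BC·CAB·CAB·CAB·BBC·CAB·CAB·BBC·CAB·BBC·BBC·BC·CAB
    A ↦ BC
    B ↦ CAB
    C ↦ BBC

A->BC, B->CAB, C->BBC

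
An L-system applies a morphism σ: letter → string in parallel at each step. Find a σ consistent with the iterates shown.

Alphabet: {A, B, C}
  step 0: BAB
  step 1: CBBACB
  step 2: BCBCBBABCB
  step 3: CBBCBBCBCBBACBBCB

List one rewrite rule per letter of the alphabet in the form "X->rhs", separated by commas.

A->BA, B->CB, C->B

  step 2 ⇒ step 3: BCBCBBABCB ⇒ CB·B·CB·B·CB·CB·BA·CB·B·CB
    A ↦ BA
    B ↦ CB
    C ↦ B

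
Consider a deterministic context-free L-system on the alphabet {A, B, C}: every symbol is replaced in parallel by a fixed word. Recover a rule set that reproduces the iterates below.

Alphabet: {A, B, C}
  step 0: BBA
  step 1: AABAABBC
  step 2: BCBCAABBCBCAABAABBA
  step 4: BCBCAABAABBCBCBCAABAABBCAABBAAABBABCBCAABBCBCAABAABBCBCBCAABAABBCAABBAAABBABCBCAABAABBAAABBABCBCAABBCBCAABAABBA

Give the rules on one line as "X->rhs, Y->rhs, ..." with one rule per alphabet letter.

  step 1 ⇒ step 2: AABAABBC ⇒ BC·BC·AAB·BC·BC·AAB·AAB·BA
    A ↦ BC
    B ↦ AAB
    C ↦ BA

A->BC, B->AAB, C->BA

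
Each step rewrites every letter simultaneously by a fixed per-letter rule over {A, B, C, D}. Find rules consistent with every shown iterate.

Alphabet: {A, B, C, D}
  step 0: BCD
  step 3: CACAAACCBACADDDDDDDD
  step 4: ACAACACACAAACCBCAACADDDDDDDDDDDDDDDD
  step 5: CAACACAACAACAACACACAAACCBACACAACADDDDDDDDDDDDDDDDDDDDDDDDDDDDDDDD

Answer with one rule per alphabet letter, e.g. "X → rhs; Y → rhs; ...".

A->CA, B->CCB, C->A, D->DD

  step 4 ⇒ step 5: ACAACACACAAACCBCAACADDDDDDDDDDDDDDDD ⇒ CA·A·CA·CA·A·CA·A·CA·A·CA·CA·CA·A·A·CCB·A·CA·CA·A·CA·DD·DD·DD·DD·DD·DD·DD·DD·DD·DD·DD·DD·DD·DD·DD·DD
    A ↦ CA
    B ↦ CCB
    C ↦ A
    D ↦ DD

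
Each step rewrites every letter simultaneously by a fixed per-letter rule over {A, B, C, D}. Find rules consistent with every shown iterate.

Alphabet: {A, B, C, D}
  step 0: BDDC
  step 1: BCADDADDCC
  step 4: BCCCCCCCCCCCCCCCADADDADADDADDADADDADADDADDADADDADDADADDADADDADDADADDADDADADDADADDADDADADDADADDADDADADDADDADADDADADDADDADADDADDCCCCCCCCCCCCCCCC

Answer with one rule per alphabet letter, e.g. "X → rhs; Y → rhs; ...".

A->AD, B->BC, C->CC, D->ADD

  step 0 ⇒ step 1: BDDC ⇒ BC·ADD·ADD·CC
    B ↦ BC
    C ↦ CC
    D ↦ ADD
    A ↦ AD  (constrained at step 1)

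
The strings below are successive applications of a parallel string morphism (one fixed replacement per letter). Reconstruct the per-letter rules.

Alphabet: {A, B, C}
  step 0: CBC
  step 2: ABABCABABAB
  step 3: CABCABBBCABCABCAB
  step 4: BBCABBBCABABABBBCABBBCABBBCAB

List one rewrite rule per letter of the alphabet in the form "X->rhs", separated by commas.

A->C, B->AB, C->BB

  step 3 ⇒ step 4: CABCABBBCABCABCAB ⇒ BB·C·AB·BB·C·AB·AB·AB·BB·C·AB·BB·C·AB·BB·C·AB
    A ↦ C
    B ↦ AB
    C ↦ BB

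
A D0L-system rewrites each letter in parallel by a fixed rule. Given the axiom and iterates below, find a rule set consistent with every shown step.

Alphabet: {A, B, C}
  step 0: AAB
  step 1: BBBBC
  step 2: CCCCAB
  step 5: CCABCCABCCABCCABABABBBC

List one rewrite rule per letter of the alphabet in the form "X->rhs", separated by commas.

  step 1 ⇒ step 2: BBBBC ⇒ C·C·C·C·AB
    B ↦ C
    C ↦ AB
  step 0 ⇒ step 1: AAB ⇒ BB·BB·C
    A ↦ BB

A->BB, B->C, C->AB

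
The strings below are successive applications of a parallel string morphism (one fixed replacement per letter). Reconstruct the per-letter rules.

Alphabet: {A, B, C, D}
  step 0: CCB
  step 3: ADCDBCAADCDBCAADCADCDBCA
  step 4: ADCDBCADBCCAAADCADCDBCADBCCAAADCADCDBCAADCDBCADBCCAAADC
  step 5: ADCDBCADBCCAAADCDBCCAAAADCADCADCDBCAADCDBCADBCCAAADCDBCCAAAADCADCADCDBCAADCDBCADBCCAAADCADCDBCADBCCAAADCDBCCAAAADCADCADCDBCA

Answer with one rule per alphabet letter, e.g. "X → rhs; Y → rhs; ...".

A->ADC, B->CA, C->A, D->DBC

  step 4 ⇒ step 5: ADCDBCADBCCAAADCADCDBCADBCCAAADCADCDBCAADCDBCADBCCAAADC ⇒ ADC·DBC·A·DBC·CA·A·ADC·DBC·CA·A·A·ADC·ADC·ADC·DBC·A·ADC·DBC·A·DBC·CA·A·ADC·DBC·CA·A·A·ADC·ADC·ADC·DBC·A·ADC·DBC·A·DBC·CA·A·ADC·ADC·DBC·A·DBC·CA·A·ADC·DBC·CA·A·A·ADC·ADC·ADC·DBC·A
    A ↦ ADC
    B ↦ CA
    C ↦ A
    D ↦ DBC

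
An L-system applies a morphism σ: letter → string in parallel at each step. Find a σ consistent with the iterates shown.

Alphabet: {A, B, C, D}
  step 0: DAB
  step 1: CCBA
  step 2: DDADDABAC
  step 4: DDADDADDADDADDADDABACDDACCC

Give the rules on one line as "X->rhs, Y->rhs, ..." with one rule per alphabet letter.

A->C, B->BA, C->DDA, D->C

  step 1 ⇒ step 2: CCBA ⇒ DDA·DDA·BA·C
    A ↦ C
    B ↦ BA
    C ↦ DDA
  step 0 ⇒ step 1: DAB ⇒ C·C·BA
    D ↦ C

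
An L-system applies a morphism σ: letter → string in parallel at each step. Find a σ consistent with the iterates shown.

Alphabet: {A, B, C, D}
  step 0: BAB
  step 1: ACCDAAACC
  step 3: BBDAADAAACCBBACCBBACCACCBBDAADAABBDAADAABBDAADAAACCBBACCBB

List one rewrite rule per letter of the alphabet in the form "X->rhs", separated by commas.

A->DAA, B->ACC, C->BD, D->BB

  step 0 ⇒ step 1: BAB ⇒ ACC·DAA·ACC
    A ↦ DAA
    B ↦ ACC
    C ↦ BD  (constrained at step 1)
    D ↦ BB  (constrained at step 1)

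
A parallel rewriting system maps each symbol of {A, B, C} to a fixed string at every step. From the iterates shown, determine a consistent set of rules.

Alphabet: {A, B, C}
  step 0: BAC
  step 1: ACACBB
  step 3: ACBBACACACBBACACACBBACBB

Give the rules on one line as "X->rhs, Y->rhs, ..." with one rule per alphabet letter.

  step 0 ⇒ step 1: BAC ⇒ AC·ACB·B
    A ↦ ACB
    B ↦ AC
    C ↦ B

A->ACB, B->AC, C->B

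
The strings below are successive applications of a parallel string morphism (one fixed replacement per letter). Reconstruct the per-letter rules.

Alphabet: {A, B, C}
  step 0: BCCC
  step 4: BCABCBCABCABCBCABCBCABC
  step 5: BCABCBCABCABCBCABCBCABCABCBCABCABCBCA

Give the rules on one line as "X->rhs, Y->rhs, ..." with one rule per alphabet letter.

  step 4 ⇒ step 5: BCABCBCABCABCBCABCBCABC ⇒ BC·A·BC·BC·A·BC·A·BC·BC·A·BC·BC·A·BC·A·BC·BC·A·BC·A·BC·BC·A
    A ↦ BC
    B ↦ BC
    C ↦ A

A->BC, B->BC, C->A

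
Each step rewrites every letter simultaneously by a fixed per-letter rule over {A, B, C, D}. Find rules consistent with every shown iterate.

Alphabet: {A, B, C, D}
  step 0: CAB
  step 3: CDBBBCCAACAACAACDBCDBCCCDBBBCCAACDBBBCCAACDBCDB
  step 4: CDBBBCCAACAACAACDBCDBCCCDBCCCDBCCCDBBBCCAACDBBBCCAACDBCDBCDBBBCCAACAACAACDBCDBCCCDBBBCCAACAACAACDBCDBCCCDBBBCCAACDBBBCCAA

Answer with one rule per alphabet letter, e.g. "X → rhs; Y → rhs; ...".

  step 3 ⇒ step 4: CDBBBCCAACAACAACDBCDBCCCDBBBCCAACDBBBCCAACDBCDB ⇒ CDB·BBC·CAA·CAA·CAA·CDB·CDB·C·C·CDB·C·C·CDB·C·C·CDB·BBC·CAA·CDB·BBC·CAA·CDB·CDB·CDB·BBC·CAA·CAA·CAA·CDB·CDB·C·C·CDB·BBC·CAA·CAA·CAA·CDB·CDB·C·C·CDB·BBC·CAA·CDB·BBC·CAA
    A ↦ C
    B ↦ CAA
    C ↦ CDB
    D ↦ BBC

A->C, B->CAA, C->CDB, D->BBC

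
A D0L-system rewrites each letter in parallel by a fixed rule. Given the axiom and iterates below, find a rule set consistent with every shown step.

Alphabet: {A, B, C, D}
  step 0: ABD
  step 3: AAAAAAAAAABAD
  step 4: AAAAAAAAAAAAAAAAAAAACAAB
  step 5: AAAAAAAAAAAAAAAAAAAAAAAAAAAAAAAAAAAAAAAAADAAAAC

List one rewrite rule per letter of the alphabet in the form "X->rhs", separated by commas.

A->AA, B->C, C->AD, D->B

  step 4 ⇒ step 5: AAAAAAAAAAAAAAAAAAAACAAB ⇒ AA·AA·AA·AA·AA·AA·AA·AA·AA·AA·AA·AA·AA·AA·AA·AA·AA·AA·AA·AA·AD·AA·AA·C
    A ↦ AA
    B ↦ C
    C ↦ AD
  step 3 ⇒ step 4: AAAAAAAAAABAD ⇒ AA·AA·AA·AA·AA·AA·AA·AA·AA·AA·C·AA·B
    D ↦ B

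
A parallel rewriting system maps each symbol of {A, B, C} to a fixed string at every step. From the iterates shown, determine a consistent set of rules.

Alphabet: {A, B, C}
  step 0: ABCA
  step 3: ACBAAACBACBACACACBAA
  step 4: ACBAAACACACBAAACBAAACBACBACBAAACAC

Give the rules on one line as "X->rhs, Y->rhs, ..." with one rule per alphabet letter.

A->AC, B->AA, C->B

  step 3 ⇒ step 4: ACBAAACBACBACACACBAA ⇒ AC·B·AA·AC·AC·AC·B·AA·AC·B·AA·AC·B·AC·B·AC·B·AA·AC·AC
    A ↦ AC
    B ↦ AA
    C ↦ B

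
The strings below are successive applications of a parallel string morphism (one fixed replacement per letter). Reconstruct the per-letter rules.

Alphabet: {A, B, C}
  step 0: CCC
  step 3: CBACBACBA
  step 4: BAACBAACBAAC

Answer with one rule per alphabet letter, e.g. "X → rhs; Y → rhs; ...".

A->C, B->A, C->BA

  step 3 ⇒ step 4: CBACBACBA ⇒ BA·A·C·BA·A·C·BA·A·C
    A ↦ C
    B ↦ A
    C ↦ BA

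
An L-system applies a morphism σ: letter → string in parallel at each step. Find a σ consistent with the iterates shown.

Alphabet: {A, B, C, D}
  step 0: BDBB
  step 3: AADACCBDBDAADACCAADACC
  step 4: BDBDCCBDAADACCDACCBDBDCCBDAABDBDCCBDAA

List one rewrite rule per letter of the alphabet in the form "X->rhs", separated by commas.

  step 3 ⇒ step 4: AADACCBDBDAADACCAADACC ⇒ BD·BD·CC·BD·A·A·DA·CC·DA·CC·BD·BD·CC·BD·A·A·BD·BD·CC·BD·A·A
    A ↦ BD
    B ↦ DA
    C ↦ A
    D ↦ CC

A->BD, B->DA, C->A, D->CC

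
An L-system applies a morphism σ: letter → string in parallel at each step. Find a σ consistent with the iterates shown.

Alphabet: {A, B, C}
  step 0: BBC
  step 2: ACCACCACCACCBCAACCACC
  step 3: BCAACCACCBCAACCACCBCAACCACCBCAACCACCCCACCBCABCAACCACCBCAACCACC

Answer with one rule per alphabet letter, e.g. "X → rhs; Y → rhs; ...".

A->BCA, B->CC, C->ACC

  step 2 ⇒ step 3: ACCACCACCACCBCAACCACC ⇒ BCA·ACC·ACC·BCA·ACC·ACC·BCA·ACC·ACC·BCA·ACC·ACC·CC·ACC·BCA·BCA·ACC·ACC·BCA·ACC·ACC
    A ↦ BCA
    B ↦ CC
    C ↦ ACC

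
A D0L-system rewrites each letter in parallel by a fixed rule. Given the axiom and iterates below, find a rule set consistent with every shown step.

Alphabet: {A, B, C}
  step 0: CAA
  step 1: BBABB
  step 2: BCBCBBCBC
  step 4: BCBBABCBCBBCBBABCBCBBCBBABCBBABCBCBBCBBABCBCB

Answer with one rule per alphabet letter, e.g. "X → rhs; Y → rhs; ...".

  step 1 ⇒ step 2: BBABB ⇒ BC·BC·B·BC·BC
    A ↦ B
    B ↦ BC
  step 0 ⇒ step 1: CAA ⇒ BBA·B·B
    C ↦ BBA

A->B, B->BC, C->BBA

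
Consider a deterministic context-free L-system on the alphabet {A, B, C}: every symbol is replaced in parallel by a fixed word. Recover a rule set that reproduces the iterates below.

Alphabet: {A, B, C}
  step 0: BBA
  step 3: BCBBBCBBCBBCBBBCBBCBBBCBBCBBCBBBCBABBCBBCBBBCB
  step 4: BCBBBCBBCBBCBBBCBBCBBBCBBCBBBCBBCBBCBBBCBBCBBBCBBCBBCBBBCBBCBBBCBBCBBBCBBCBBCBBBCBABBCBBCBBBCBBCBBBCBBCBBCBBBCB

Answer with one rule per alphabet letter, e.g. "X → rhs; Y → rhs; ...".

A->AB, B->BCB, C->B

  step 3 ⇒ step 4: BCBBBCBBCBBCBBBCBBCBBBCBBCBBCBBBCBABBCBBCBBBCB ⇒ BCB·B·BCB·BCB·BCB·B·BCB·BCB·B·BCB·BCB·B·BCB·BCB·BCB·B·BCB·BCB·B·BCB·BCB·BCB·B·BCB·BCB·B·BCB·BCB·B·BCB·BCB·BCB·B·BCB·AB·BCB·BCB·B·BCB·BCB·B·BCB·BCB·BCB·B·BCB
    A ↦ AB
    B ↦ BCB
    C ↦ B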